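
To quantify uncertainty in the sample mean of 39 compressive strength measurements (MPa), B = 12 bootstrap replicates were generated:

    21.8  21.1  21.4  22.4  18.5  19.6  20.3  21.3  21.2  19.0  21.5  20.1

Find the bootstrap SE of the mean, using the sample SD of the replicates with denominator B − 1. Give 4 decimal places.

Bootstrap SE is the standard deviation of the 12 replicate means.
Mean of replicates: (21.8 + 21.1 + 21.4 + 22.4 + 18.5 + 19.6 + 20.3 + 21.3 + 21.2 + 19.0 + 21.5 + 20.1) / 12 = 248.20000 / 12 = 20.68333
Sum of squared deviations: (+1.11667)² + (+0.41667)² + (+0.71667)² + (+1.71667)² + (−2.18333)² + (−1.08333)² + (−0.38333)² + (+0.61667)² + (+0.51667)² + (−1.68333)² + (+0.81667)² + (−0.58333)² = 15.45667
Variance = 15.45667 / 11 = 1.40515
SE* = √1.40515

SE* = 1.1854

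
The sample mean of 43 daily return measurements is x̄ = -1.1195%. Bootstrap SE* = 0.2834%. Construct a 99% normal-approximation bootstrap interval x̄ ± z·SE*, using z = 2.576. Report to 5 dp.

(-1.84954, -0.38946)

Margin = 2.576 × 0.2834 = 0.730038
Interval: -1.1195 ± 0.730038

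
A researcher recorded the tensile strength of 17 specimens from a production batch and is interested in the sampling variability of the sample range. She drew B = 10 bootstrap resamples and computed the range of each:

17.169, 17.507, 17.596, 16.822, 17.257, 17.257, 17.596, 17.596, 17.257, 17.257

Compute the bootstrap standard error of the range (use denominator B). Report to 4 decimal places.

Bootstrap SE is the standard deviation of the 10 replicate ranges.
Mean of replicates: (17.169 + 17.507 + 17.596 + 16.822 + 17.257 + 17.257 + 17.596 + 17.596 + 17.257 + 17.257) / 10 = 173.31400 / 10 = 17.33140
Sum of squared deviations: (−0.16240)² + (+0.17560)² + (+0.26460)² + (−0.50940)² + (−0.07440)² + (−0.07440)² + (+0.26460)² + (+0.26460)² + (−0.07440)² + (−0.07440)² = 0.54888
Variance = 0.54888 / 10 = 0.05489
SE* = √0.05489

SE* = 0.2343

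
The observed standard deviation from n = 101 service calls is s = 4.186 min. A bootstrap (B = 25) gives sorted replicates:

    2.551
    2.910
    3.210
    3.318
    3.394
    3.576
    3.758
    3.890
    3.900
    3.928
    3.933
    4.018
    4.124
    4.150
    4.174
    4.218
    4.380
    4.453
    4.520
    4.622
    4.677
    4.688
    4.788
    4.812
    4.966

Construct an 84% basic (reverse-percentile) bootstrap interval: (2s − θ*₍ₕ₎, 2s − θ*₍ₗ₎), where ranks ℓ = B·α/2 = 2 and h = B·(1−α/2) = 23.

(3.584, 5.462)

Percentile endpoints at ranks 2 and 23: θ*₍2₎ = 2.910, θ*₍23₎ = 4.788.
Basic interval reflects these around s:
  lower = 2 × 4.186 − 4.788 = 3.584
  upper = 2 × 4.186 − 2.910 = 5.462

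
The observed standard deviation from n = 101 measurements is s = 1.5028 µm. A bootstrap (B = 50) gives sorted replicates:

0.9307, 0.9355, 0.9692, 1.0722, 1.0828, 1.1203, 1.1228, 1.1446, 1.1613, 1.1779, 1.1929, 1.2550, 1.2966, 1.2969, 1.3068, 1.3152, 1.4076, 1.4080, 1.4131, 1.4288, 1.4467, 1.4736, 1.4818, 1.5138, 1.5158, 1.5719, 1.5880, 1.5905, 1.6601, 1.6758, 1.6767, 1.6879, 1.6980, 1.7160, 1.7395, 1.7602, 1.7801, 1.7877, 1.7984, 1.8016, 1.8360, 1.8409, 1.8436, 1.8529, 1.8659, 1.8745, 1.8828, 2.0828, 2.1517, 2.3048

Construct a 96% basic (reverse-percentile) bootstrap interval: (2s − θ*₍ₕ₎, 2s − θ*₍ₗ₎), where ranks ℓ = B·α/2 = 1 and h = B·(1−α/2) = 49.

(0.8539, 2.0749)

Percentile endpoints at ranks 1 and 49: θ*₍1₎ = 0.9307, θ*₍49₎ = 2.1517.
Basic interval reflects these around s:
  lower = 2 × 1.5028 − 2.1517 = 0.8539
  upper = 2 × 1.5028 − 0.9307 = 2.0749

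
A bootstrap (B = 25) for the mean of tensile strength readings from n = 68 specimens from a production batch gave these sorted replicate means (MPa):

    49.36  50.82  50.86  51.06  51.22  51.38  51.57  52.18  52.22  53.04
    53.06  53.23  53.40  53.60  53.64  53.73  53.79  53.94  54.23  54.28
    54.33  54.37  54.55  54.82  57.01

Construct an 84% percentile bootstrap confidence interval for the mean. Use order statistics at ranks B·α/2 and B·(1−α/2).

α = 0.16; lower rank = 25 × 0.080 = 2; upper rank = 25 × 0.920 = 23.
The 2nd smallest replicate is 50.82; the 23rd is 54.55.

(50.82, 54.55)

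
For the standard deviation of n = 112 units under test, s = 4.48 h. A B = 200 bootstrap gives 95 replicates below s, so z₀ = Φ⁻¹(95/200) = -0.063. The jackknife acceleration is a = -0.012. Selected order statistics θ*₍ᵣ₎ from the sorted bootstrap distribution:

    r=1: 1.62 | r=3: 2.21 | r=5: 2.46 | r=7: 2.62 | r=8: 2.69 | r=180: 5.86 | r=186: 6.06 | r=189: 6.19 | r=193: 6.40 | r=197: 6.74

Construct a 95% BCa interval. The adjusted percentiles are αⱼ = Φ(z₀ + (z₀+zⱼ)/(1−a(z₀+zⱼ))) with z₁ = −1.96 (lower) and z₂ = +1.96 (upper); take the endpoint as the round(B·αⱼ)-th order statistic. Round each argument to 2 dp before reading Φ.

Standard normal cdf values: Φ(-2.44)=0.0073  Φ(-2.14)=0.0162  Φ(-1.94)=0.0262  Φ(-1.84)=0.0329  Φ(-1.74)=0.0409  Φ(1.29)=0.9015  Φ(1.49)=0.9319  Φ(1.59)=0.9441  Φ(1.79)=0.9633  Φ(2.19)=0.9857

Lower: z₀ + z₁ = -0.063 + (-1.960) = -2.023; 1 − a(z₀+z₁) = 1 − (-0.012)(-2.023) = 0.9757; argument = -0.063 + (-2.023)/0.9757 = -2.1363 → -2.14.
α₁ = Φ(-2.14) = 0.0162; rank = round(200 × 0.0162) = 3; θ*₍3₎ = 2.21.
Upper: z₀ + z₂ = 1.897; 1 − a(z₀+z₂) = 1.0228; argument = 1.7918 → 1.79; α₂ = 0.9633; rank = 193; θ*₍193₎ = 6.40.

(2.21, 6.40)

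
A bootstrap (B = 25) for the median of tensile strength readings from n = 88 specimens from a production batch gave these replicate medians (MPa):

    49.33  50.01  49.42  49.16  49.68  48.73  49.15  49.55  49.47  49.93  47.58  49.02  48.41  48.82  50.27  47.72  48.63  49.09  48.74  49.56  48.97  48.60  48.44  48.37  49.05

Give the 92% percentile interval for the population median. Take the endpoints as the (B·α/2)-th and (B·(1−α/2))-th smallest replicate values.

(47.58, 50.01)

Sorted replicates: 47.58, 47.72, 48.37, 48.41, 48.44, 48.60, 48.63, 48.73, 48.74, 48.82, 48.97, 49.02, 49.05, 49.09, 49.15, 49.16, 49.33, 49.42, 49.47, 49.55, 49.56, 49.68, 49.93, 50.01, 50.27
α = 0.08; lower rank = 25 × 0.040 = 1; upper rank = 25 × 0.960 = 24.
The 1st smallest replicate is 47.58; the 24th is 50.01.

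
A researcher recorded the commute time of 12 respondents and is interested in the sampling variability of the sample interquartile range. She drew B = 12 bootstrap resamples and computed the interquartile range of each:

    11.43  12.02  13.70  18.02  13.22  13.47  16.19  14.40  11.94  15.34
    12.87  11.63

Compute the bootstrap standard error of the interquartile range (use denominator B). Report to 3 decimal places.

SE* = 1.923

Bootstrap SE is the standard deviation of the 12 replicate interquartile ranges.
Mean of replicates: (11.43 + 12.02 + 13.70 + 18.02 + 13.22 + 13.47 + 16.19 + 14.40 + 11.94 + 15.34 + 12.87 + 11.63) / 12 = 164.2300 / 12 = 13.6858
Sum of squared deviations: (−2.2558)² + (−1.6658)² + (+0.0142)² + (+4.3342)² + (−0.4658)² + (−0.2158)² + (+2.5042)² + (+0.7142)² + (−1.7458)² + (+1.6542)² + (−0.8158)² + (−2.0558)² = 44.3697
Variance = 44.3697 / 12 = 3.6975
SE* = √3.6975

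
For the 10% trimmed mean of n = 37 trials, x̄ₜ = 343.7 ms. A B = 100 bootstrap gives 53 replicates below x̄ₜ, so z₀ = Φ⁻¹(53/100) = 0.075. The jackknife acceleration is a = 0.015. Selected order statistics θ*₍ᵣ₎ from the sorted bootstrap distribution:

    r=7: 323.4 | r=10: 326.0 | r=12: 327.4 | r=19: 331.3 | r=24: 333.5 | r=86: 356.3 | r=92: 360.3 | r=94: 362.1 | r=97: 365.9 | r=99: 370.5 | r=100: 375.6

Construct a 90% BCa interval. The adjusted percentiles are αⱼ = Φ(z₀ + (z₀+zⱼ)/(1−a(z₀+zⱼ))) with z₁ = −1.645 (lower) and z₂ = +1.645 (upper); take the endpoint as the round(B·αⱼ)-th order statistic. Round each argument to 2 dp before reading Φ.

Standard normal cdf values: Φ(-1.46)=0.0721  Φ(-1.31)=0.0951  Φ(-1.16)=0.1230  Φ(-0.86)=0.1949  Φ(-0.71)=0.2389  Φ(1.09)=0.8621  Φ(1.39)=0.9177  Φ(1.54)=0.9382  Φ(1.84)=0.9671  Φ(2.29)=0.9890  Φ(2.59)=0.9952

(323.4, 365.9)

Lower: z₀ + z₁ = 0.075 + (-1.645) = -1.570; 1 − a(z₀+z₁) = 1 − (0.015)(-1.570) = 1.0235; argument = 0.075 + (-1.570)/1.0235 = -1.4589 → -1.46.
α₁ = Φ(-1.46) = 0.0721; rank = round(100 × 0.0721) = 7; θ*₍7₎ = 323.4.
Upper: z₀ + z₂ = 1.720; 1 − a(z₀+z₂) = 0.9742; argument = 1.8406 → 1.84; α₂ = 0.9671; rank = 97; θ*₍97₎ = 365.9.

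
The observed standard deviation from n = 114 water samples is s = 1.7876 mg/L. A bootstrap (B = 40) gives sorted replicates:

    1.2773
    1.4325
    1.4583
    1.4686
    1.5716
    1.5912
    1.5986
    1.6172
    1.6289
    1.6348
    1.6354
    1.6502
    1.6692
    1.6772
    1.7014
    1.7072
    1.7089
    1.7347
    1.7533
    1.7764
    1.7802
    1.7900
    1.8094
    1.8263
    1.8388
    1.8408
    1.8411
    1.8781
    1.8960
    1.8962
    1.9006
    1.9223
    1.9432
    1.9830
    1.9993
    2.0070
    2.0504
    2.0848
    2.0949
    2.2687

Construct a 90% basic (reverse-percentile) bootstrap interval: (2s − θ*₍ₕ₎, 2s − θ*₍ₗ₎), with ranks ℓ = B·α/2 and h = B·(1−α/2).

Percentile endpoints at ranks 2 and 38: θ*₍2₎ = 1.4325, θ*₍38₎ = 2.0848.
Basic interval reflects these around s:
  lower = 2 × 1.7876 − 2.0848 = 1.4904
  upper = 2 × 1.7876 − 1.4325 = 2.1427

(1.4904, 2.1427)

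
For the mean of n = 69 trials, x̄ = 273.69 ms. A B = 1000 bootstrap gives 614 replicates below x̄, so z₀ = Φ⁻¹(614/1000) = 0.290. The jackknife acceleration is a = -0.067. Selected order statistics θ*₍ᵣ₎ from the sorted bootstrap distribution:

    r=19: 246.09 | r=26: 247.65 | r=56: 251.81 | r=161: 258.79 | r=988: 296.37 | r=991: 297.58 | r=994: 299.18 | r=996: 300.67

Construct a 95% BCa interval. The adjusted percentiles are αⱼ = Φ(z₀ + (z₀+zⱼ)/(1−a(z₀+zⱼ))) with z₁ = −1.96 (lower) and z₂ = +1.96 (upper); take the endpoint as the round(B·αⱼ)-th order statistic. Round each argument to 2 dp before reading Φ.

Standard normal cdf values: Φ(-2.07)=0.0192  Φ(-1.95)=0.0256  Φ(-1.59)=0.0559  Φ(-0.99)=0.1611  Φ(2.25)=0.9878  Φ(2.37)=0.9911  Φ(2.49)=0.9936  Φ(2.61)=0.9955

Lower: z₀ + z₁ = 0.290 + (-1.960) = -1.670; 1 − a(z₀+z₁) = 1 − (-0.067)(-1.670) = 0.8881; argument = 0.290 + (-1.670)/0.8881 = -1.5904 → -1.59.
α₁ = Φ(-1.59) = 0.0559; rank = round(1000 × 0.0559) = 56; θ*₍56₎ = 251.81.
Upper: z₀ + z₂ = 2.250; 1 − a(z₀+z₂) = 1.1507; argument = 2.2452 → 2.25; α₂ = 0.9878; rank = 988; θ*₍988₎ = 296.37.

(251.81, 296.37)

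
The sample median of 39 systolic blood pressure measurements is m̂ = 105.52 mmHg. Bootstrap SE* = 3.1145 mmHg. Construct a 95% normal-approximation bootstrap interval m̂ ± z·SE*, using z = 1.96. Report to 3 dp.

Margin = 1.96 × 3.1145 = 6.1044
Interval: 105.52 ± 6.1044

(99.416, 111.624)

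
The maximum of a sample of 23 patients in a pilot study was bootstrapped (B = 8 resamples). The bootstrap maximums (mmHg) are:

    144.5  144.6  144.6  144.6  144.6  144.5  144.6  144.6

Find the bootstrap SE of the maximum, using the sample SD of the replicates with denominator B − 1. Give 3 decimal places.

Bootstrap SE is the standard deviation of the 8 replicate maximums.
Mean of replicates: (144.5 + 144.6 + 144.6 + 144.6 + 144.6 + 144.5 + 144.6 + 144.6) / 8 = 1156.6000 / 8 = 144.5750
Sum of squared deviations: (−0.0750)² + (+0.0250)² + (+0.0250)² + (+0.0250)² + (+0.0250)² + (−0.0750)² + (+0.0250)² + (+0.0250)² = 0.0150
Variance = 0.0150 / 7 = 0.0021
SE* = √0.0021

SE* = 0.046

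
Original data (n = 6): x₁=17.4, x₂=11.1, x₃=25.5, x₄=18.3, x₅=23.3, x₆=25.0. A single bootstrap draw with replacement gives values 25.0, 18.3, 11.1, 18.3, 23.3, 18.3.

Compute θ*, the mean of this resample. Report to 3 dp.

Mean = (25.0 + 18.3 + 11.1 + 18.3 + 23.3 + 18.3) / 6 = 114.30 / 6 = 19.050

θ* = 19.050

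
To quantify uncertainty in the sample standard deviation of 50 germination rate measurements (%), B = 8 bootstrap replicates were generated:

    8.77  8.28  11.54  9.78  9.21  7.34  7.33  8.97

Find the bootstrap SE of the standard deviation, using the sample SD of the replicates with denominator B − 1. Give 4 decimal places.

SE* = 1.3703

Bootstrap SE is the standard deviation of the 8 replicate standard deviations.
Mean of replicates: (8.77 + 8.28 + 11.54 + 9.78 + 9.21 + 7.34 + 7.33 + 8.97) / 8 = 71.22000 / 8 = 8.90250
Sum of squared deviations: (−0.13250)² + (−0.62250)² + (+2.63750)² + (+0.87750)² + (+0.30750)² + (−1.56250)² + (−1.57250)² + (+0.06750)² = 13.14475
Variance = 13.14475 / 7 = 1.87782
SE* = √1.87782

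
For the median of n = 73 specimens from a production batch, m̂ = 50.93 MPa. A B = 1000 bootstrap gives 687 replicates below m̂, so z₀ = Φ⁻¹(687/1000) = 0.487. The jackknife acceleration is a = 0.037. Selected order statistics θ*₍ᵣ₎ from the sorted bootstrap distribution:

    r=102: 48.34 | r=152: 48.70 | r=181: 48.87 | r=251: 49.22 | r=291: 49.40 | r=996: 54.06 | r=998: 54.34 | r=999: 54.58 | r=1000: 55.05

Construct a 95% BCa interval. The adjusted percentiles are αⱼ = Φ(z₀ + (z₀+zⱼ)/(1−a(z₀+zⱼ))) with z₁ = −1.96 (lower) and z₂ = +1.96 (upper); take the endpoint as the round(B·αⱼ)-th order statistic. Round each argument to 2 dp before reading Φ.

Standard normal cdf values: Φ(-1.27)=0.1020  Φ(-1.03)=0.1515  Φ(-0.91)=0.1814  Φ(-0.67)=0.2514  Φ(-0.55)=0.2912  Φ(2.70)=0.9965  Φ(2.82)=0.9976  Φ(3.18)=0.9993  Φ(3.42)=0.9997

Lower: z₀ + z₁ = 0.487 + (-1.960) = -1.473; 1 − a(z₀+z₁) = 1 − (0.037)(-1.473) = 1.0545; argument = 0.487 + (-1.473)/1.0545 = -0.9099 → -0.91.
α₁ = Φ(-0.91) = 0.1814; rank = round(1000 × 0.1814) = 181; θ*₍181₎ = 48.87.
Upper: z₀ + z₂ = 2.447; 1 − a(z₀+z₂) = 0.9095; argument = 3.1776 → 3.18; α₂ = 0.9993; rank = 999; θ*₍999₎ = 54.58.

(48.87, 54.58)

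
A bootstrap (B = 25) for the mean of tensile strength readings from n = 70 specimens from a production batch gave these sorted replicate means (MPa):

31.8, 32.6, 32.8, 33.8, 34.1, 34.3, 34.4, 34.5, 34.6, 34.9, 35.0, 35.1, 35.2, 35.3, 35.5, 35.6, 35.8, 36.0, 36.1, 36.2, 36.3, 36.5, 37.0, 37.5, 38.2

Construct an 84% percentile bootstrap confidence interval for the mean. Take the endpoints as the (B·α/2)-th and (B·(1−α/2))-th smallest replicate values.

(32.6, 37.0)

α = 0.16; lower rank = 25 × 0.080 = 2; upper rank = 25 × 0.920 = 23.
The 2nd smallest replicate is 32.6; the 23rd is 37.0.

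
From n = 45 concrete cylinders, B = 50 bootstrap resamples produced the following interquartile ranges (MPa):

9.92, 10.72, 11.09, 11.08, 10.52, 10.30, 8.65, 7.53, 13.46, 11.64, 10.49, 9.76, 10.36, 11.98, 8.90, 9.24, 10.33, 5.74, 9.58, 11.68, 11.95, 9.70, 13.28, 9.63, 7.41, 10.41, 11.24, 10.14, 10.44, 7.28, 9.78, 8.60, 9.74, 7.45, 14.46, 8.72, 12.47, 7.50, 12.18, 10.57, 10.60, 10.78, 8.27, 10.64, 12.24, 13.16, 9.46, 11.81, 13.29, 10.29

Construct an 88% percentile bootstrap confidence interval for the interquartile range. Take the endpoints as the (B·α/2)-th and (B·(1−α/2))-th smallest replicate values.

(7.41, 13.28)

Sorted replicates: 5.74, 7.28, 7.41, 7.45, 7.50, 7.53, 8.27, 8.60, 8.65, 8.72, 8.90, 9.24, 9.46, 9.58, 9.63, 9.70, 9.74, 9.76, 9.78, 9.92, 10.14, 10.29, 10.30, 10.33, 10.36, 10.41, 10.44, 10.49, 10.52, 10.57, 10.60, 10.64, 10.72, 10.78, 11.08, 11.09, 11.24, 11.64, 11.68, 11.81, 11.95, 11.98, 12.18, 12.24, 12.47, 13.16, 13.28, 13.29, 13.46, 14.46
α = 0.12; lower rank = 50 × 0.060 = 3; upper rank = 50 × 0.940 = 47.
The 3rd smallest replicate is 7.41; the 47th is 13.28.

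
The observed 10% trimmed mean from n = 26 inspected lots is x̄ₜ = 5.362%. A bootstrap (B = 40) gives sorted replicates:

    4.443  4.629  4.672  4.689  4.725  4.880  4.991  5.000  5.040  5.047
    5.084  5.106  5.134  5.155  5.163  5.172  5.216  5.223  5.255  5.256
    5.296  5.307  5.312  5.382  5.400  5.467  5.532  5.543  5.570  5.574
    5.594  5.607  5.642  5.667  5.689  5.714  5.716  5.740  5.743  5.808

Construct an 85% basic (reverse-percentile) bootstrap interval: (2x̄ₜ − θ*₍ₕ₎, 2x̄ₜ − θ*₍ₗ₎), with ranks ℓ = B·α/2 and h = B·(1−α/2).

(5.008, 6.052)

Percentile endpoints at ranks 3 and 37: θ*₍3₎ = 4.672, θ*₍37₎ = 5.716.
Basic interval reflects these around x̄ₜ:
  lower = 2 × 5.362 − 5.716 = 5.008
  upper = 2 × 5.362 − 4.672 = 6.052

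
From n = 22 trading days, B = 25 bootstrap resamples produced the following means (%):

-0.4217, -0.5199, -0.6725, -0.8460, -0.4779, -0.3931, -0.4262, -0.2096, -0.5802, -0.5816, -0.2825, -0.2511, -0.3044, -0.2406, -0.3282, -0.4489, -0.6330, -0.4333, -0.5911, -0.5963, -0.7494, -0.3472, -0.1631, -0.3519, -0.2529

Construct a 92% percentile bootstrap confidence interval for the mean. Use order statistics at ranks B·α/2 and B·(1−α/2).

(-0.8460, -0.2096)

Sorted replicates: -0.8460, -0.7494, -0.6725, -0.6330, -0.5963, -0.5911, -0.5816, -0.5802, -0.5199, -0.4779, -0.4489, -0.4333, -0.4262, -0.4217, -0.3931, -0.3519, -0.3472, -0.3282, -0.3044, -0.2825, -0.2529, -0.2511, -0.2406, -0.2096, -0.1631
α = 0.08; lower rank = 25 × 0.040 = 1; upper rank = 25 × 0.960 = 24.
The 1st smallest replicate is -0.8460; the 24th is -0.2096.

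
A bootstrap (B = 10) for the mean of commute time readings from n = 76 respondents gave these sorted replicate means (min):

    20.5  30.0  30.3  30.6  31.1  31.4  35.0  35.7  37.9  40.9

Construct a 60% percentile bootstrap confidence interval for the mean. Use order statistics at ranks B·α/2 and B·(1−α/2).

(30.0, 35.7)

α = 0.40; lower rank = 10 × 0.200 = 2; upper rank = 10 × 0.800 = 8.
The 2nd smallest replicate is 30.0; the 8th is 35.7.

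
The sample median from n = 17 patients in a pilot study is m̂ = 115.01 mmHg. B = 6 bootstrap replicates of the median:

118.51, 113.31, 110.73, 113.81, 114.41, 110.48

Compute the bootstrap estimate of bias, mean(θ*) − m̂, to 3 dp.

mean(θ*) = (118.51 + 113.31 + 110.73 + 113.81 + 114.41 + 110.48) / 6 = 113.5417
bias = 113.5417 − 115.01

bias = −1.468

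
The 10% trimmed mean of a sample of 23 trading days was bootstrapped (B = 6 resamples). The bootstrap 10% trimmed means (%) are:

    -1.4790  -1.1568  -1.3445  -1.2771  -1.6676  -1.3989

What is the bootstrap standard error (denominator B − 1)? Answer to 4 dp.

Bootstrap SE is the standard deviation of the 6 replicate 10% trimmed means.
Mean of replicates: ((-1.4790) + (-1.1568) + (-1.3445) + (-1.2771) + (-1.6676) + (-1.3989)) / 6 = -8.32390 / 6 = -1.38732
Sum of squared deviations: (−0.09168)² + (+0.23052)² + (+0.04282)² + (+0.11022)² + (−0.28028)² + (−0.01158)² = 0.15422
Variance = 0.15422 / 5 = 0.03084
SE* = √0.03084

SE* = 0.1756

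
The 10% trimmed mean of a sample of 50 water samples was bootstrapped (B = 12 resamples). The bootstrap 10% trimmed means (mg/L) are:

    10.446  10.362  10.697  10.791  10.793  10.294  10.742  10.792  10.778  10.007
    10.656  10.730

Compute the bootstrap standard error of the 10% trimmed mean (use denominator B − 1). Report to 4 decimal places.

SE* = 0.2552

Bootstrap SE is the standard deviation of the 12 replicate 10% trimmed means.
Mean of replicates: (10.446 + 10.362 + 10.697 + 10.791 + 10.793 + 10.294 + 10.742 + 10.792 + 10.778 + 10.007 + 10.656 + 10.730) / 12 = 127.08800 / 12 = 10.59067
Sum of squared deviations: (−0.14467)² + (−0.22867)² + (+0.10633)² + (+0.20033)² + (+0.20233)² + (−0.29667)² + (+0.15133)² + (+0.20133)² + (+0.18733)² + (−0.58367)² + (+0.06533)² + (+0.13933)² = 0.71649
Variance = 0.71649 / 11 = 0.06514
SE* = √0.06514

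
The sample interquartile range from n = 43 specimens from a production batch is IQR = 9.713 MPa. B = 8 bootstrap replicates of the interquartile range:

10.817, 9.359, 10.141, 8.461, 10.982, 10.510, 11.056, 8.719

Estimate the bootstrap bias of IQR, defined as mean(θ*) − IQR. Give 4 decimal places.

bias = +0.2926

mean(θ*) = (10.817 + 9.359 + 10.141 + 8.461 + 10.982 + 10.510 + 11.056 + 8.719) / 8 = 10.00563
bias = 10.00563 − 9.713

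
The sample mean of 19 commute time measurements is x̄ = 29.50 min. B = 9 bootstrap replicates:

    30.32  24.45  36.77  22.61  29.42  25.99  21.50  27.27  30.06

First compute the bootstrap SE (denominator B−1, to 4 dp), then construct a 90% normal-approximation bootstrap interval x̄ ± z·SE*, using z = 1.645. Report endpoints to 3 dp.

(21.793, 37.207)

Mean of replicates = 27.5989; sum of squared deviations = 175.5849; SE* = √(175.5849/8) = 4.6849
Margin = 1.645 × 4.6849 = 7.7067
Interval: 29.50 ± 7.7067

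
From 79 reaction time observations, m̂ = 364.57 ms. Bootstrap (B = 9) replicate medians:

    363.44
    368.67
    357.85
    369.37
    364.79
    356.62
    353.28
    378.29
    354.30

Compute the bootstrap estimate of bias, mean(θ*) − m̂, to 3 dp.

mean(θ*) = (363.44 + 368.67 + 357.85 + 369.37 + 364.79 + 356.62 + 353.28 + 378.29 + 354.30) / 9 = 362.9567
bias = 362.9567 − 364.57

bias = −1.613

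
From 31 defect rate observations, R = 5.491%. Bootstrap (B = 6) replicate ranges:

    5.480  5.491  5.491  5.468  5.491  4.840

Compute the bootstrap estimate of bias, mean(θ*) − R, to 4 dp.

mean(θ*) = (5.480 + 5.491 + 5.491 + 5.468 + 5.491 + 4.840) / 6 = 5.37683
bias = 5.37683 − 5.491

bias = −0.1142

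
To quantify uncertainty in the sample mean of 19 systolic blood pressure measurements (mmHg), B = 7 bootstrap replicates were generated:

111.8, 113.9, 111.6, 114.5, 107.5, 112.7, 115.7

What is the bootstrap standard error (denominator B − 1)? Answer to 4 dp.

Bootstrap SE is the standard deviation of the 7 replicate means.
Mean of replicates: (111.8 + 113.9 + 111.6 + 114.5 + 107.5 + 112.7 + 115.7) / 7 = 787.70000 / 7 = 112.52857
Sum of squared deviations: (−0.72857)² + (+1.37143)² + (−0.92857)² + (+1.97143)² + (−5.02857)² + (+0.17143)² + (+3.17143)² = 42.53429
Variance = 42.53429 / 6 = 7.08905
SE* = √7.08905

SE* = 2.6625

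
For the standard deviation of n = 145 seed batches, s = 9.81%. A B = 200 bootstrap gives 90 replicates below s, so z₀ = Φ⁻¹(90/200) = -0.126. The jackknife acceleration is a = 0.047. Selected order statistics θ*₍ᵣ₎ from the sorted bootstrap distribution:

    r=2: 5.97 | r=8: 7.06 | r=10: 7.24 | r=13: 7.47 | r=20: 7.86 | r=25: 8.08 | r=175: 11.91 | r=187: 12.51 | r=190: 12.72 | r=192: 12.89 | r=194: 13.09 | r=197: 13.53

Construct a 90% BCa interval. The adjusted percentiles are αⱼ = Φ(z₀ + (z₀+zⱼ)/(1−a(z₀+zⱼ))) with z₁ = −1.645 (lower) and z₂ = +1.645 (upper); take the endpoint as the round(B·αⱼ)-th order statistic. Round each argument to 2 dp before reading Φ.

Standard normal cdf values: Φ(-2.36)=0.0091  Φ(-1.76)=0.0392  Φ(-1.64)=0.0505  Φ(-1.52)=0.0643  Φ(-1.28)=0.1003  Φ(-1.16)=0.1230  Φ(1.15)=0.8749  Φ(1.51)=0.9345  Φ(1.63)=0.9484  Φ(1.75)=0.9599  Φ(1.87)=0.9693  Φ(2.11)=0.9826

(7.06, 12.51)

Lower: z₀ + z₁ = -0.126 + (-1.645) = -1.771; 1 − a(z₀+z₁) = 1 − (0.047)(-1.771) = 1.0832; argument = -0.126 + (-1.771)/1.0832 = -1.7609 → -1.76.
α₁ = Φ(-1.76) = 0.0392; rank = round(200 × 0.0392) = 8; θ*₍8₎ = 7.06.
Upper: z₀ + z₂ = 1.519; 1 − a(z₀+z₂) = 0.9286; argument = 1.5098 → 1.51; α₂ = 0.9345; rank = 187; θ*₍187₎ = 12.51.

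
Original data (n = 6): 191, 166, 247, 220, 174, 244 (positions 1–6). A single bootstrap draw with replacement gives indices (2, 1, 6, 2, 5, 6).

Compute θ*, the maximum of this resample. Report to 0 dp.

θ* = 244

Resample values: 166, 191, 244, 166, 174, 244.
Maximum = 244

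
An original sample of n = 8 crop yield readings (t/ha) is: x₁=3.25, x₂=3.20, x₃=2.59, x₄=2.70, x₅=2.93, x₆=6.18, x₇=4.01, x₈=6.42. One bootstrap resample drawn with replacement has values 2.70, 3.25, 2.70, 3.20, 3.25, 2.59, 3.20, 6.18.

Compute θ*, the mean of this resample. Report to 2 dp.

Mean = (2.70 + 3.25 + 2.70 + 3.20 + 3.25 + 2.59 + 3.20 + 6.18) / 8 = 27.070 / 8 = 3.38

θ* = 3.38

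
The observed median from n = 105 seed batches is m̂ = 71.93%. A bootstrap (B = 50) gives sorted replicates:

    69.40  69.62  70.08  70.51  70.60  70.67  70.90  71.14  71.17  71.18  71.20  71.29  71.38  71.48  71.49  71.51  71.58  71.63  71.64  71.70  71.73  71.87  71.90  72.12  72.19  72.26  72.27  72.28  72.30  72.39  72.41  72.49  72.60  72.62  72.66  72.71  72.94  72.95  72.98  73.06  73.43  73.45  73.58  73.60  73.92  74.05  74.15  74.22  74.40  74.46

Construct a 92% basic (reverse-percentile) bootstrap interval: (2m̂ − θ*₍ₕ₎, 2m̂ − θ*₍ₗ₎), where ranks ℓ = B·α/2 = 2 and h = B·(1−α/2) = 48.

Percentile endpoints at ranks 2 and 48: θ*₍2₎ = 69.62, θ*₍48₎ = 74.22.
Basic interval reflects these around m̂:
  lower = 2 × 71.93 − 74.22 = 69.64
  upper = 2 × 71.93 − 69.62 = 74.24

(69.64, 74.24)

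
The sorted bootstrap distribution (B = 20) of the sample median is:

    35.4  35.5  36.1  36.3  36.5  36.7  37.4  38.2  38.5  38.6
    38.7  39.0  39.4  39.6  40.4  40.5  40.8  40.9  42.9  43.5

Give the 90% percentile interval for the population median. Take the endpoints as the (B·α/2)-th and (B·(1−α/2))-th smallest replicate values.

α = 0.10; lower rank = 20 × 0.050 = 1; upper rank = 20 × 0.950 = 19.
The 1st smallest replicate is 35.4; the 19th is 42.9.

(35.4, 42.9)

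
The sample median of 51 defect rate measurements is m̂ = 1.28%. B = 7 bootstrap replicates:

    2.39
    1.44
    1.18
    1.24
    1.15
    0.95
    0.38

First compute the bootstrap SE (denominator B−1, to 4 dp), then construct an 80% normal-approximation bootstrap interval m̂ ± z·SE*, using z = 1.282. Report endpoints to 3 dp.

Mean of replicates = 1.2471; sum of squared deviations = 2.1975; SE* = √(2.1975/6) = 0.6052
Margin = 1.282 × 0.6052 = 0.7759
Interval: 1.28 ± 0.7759

(0.504, 2.056)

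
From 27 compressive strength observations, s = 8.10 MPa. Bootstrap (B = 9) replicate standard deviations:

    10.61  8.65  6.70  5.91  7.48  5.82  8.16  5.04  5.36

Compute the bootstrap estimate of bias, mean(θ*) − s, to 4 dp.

mean(θ*) = (10.61 + 8.65 + 6.70 + 5.91 + 7.48 + 5.82 + 8.16 + 5.04 + 5.36) / 9 = 7.08111
bias = 7.08111 − 8.10

bias = −1.0189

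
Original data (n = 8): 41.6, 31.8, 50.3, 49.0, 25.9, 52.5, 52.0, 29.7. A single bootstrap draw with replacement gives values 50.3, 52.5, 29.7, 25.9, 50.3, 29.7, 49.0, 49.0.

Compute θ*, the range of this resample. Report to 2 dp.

θ* = 26.60

Range = 52.5 − 25.9 = 26.60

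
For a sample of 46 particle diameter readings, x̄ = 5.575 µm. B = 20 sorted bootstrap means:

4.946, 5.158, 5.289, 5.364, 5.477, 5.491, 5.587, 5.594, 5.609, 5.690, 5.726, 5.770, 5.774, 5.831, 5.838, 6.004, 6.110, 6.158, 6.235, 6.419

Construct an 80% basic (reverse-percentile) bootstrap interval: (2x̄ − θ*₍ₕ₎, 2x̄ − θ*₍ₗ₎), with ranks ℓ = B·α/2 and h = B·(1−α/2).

(4.992, 5.992)

Percentile endpoints at ranks 2 and 18: θ*₍2₎ = 5.158, θ*₍18₎ = 6.158.
Basic interval reflects these around x̄:
  lower = 2 × 5.575 − 6.158 = 4.992
  upper = 2 × 5.575 − 5.158 = 5.992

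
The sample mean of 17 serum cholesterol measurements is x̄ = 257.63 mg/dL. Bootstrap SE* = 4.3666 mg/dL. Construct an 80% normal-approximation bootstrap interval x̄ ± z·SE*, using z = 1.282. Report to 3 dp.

Margin = 1.282 × 4.3666 = 5.5980
Interval: 257.63 ± 5.5980

(252.032, 263.228)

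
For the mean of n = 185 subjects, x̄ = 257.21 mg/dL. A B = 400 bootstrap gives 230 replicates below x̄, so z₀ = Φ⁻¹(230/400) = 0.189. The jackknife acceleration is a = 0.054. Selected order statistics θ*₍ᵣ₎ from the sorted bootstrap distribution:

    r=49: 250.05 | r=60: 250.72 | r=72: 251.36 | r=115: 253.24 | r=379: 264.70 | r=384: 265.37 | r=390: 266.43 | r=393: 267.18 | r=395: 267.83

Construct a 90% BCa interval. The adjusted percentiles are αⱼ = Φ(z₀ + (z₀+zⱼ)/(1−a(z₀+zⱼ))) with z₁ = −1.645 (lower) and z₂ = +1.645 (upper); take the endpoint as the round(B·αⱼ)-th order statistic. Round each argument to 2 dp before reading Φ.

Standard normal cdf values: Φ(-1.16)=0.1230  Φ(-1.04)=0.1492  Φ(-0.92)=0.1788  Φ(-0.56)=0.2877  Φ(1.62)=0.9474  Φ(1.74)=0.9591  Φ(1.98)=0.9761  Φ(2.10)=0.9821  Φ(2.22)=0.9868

(250.05, 267.83)

Lower: z₀ + z₁ = 0.189 + (-1.645) = -1.456; 1 − a(z₀+z₁) = 1 − (0.054)(-1.456) = 1.0786; argument = 0.189 + (-1.456)/1.0786 = -1.1609 → -1.16.
α₁ = Φ(-1.16) = 0.1230; rank = round(400 × 0.1230) = 49; θ*₍49₎ = 250.05.
Upper: z₀ + z₂ = 1.834; 1 − a(z₀+z₂) = 0.9010; argument = 2.2246 → 2.22; α₂ = 0.9868; rank = 395; θ*₍395₎ = 267.83.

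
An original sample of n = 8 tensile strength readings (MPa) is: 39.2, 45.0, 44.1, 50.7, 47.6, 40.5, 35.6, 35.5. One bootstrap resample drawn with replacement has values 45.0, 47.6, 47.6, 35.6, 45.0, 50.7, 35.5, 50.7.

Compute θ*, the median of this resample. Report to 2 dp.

Sorted: 35.5, 35.6, 45.0, 45.0, 47.6, 47.6, 50.7, 50.7
Median = average of the two middle values = 46.30

θ* = 46.30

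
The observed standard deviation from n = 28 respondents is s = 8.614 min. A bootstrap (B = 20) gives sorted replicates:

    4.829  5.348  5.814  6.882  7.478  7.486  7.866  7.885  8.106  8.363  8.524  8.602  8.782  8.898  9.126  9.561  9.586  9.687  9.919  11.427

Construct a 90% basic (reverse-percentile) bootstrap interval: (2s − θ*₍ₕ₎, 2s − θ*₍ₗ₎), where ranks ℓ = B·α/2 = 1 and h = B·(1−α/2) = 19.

(7.309, 12.399)

Percentile endpoints at ranks 1 and 19: θ*₍1₎ = 4.829, θ*₍19₎ = 9.919.
Basic interval reflects these around s:
  lower = 2 × 8.614 − 9.919 = 7.309
  upper = 2 × 8.614 − 4.829 = 12.399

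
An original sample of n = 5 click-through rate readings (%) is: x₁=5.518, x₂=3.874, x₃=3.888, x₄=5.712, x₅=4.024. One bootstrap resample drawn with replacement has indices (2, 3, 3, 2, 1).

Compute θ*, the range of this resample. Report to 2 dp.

Resample values: 3.874, 3.888, 3.888, 3.874, 5.518.
Range = 5.518 − 3.874 = 1.64

θ* = 1.64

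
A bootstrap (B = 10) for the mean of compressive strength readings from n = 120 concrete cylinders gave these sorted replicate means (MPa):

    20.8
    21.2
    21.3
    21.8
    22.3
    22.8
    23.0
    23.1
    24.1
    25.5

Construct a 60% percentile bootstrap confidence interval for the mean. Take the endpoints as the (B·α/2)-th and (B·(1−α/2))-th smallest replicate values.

α = 0.40; lower rank = 10 × 0.200 = 2; upper rank = 10 × 0.800 = 8.
The 2nd smallest replicate is 21.2; the 8th is 23.1.

(21.2, 23.1)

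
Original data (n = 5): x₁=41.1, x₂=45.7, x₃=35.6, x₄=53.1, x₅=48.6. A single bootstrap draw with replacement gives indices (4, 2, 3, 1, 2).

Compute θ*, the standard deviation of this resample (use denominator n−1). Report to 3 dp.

Resample values: 53.1, 45.7, 35.6, 41.1, 45.7.
Mean = 44.2400; sum of squared deviations = 167.2720
s² = 167.2720 / 4 = 41.8180
s = √41.8180 = 6.467

θ* = 6.467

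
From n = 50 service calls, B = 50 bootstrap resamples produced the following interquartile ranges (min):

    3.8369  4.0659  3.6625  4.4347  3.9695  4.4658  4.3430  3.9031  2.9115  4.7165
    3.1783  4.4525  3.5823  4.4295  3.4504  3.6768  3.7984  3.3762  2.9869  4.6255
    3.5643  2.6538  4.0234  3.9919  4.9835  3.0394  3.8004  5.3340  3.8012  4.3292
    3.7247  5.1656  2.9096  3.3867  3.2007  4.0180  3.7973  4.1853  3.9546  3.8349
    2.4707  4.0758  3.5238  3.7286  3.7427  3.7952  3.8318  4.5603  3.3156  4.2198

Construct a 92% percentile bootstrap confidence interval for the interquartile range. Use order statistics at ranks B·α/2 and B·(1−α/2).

(2.6538, 4.9835)

Sorted replicates: 2.4707, 2.6538, 2.9096, 2.9115, 2.9869, 3.0394, 3.1783, 3.2007, 3.3156, 3.3762, 3.3867, 3.4504, 3.5238, 3.5643, 3.5823, 3.6625, 3.6768, 3.7247, 3.7286, 3.7427, 3.7952, 3.7973, 3.7984, 3.8004, 3.8012, 3.8318, 3.8349, 3.8369, 3.9031, 3.9546, 3.9695, 3.9919, 4.0180, 4.0234, 4.0659, 4.0758, 4.1853, 4.2198, 4.3292, 4.3430, 4.4295, 4.4347, 4.4525, 4.4658, 4.5603, 4.6255, 4.7165, 4.9835, 5.1656, 5.3340
α = 0.08; lower rank = 50 × 0.040 = 2; upper rank = 50 × 0.960 = 48.
The 2nd smallest replicate is 2.6538; the 48th is 4.9835.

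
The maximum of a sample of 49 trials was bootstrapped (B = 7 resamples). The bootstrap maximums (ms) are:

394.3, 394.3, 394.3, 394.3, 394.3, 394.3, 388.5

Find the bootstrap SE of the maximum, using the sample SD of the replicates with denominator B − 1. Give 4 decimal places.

SE* = 2.1922

Bootstrap SE is the standard deviation of the 7 replicate maximums.
Mean of replicates: (394.3 + 394.3 + 394.3 + 394.3 + 394.3 + 394.3 + 388.5) / 7 = 2754.30000 / 7 = 393.47143
Sum of squared deviations: (+0.82857)² + (+0.82857)² + (+0.82857)² + (+0.82857)² + (+0.82857)² + (+0.82857)² + (−4.97143)² = 28.83429
Variance = 28.83429 / 6 = 4.80571
SE* = √4.80571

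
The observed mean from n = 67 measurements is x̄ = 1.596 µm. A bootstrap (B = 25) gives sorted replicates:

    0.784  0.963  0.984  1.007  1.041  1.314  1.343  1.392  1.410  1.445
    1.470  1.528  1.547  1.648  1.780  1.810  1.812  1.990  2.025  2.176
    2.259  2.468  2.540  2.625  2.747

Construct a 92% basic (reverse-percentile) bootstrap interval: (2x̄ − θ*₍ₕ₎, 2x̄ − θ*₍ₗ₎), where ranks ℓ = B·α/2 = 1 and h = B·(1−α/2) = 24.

(0.567, 2.408)

Percentile endpoints at ranks 1 and 24: θ*₍1₎ = 0.784, θ*₍24₎ = 2.625.
Basic interval reflects these around x̄:
  lower = 2 × 1.596 − 2.625 = 0.567
  upper = 2 × 1.596 − 0.784 = 2.408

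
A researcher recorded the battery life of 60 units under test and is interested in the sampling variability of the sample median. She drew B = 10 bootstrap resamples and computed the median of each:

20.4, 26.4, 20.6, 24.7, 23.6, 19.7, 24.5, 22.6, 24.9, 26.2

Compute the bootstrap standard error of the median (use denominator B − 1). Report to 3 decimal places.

SE* = 2.431

Bootstrap SE is the standard deviation of the 10 replicate medians.
Mean of replicates: (20.4 + 26.4 + 20.6 + 24.7 + 23.6 + 19.7 + 24.5 + 22.6 + 24.9 + 26.2) / 10 = 233.6000 / 10 = 23.3600
Sum of squared deviations: (−2.9600)² + (+3.0400)² + (−2.7600)² + (+1.3400)² + (+0.2400)² + (−3.6600)² + (+1.1400)² + (−0.7600)² + (+1.5400)² + (+2.8400)² = 53.1840
Variance = 53.1840 / 9 = 5.9093
SE* = √5.9093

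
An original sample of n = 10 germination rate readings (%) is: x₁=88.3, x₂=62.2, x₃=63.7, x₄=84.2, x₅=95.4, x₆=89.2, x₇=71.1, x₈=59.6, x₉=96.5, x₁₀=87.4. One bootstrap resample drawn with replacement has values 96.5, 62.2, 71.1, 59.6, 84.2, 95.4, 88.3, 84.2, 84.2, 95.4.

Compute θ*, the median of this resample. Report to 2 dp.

θ* = 84.20

Sorted: 59.6, 62.2, 71.1, 84.2, 84.2, 84.2, 88.3, 95.4, 95.4, 96.5
Median = average of the two middle values = 84.20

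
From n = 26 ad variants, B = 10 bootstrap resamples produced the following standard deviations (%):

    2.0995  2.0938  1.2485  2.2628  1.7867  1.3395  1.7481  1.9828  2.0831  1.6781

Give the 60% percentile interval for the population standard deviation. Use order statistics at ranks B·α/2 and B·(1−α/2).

Sorted replicates: 1.2485, 1.3395, 1.6781, 1.7481, 1.7867, 1.9828, 2.0831, 2.0938, 2.0995, 2.2628
α = 0.40; lower rank = 10 × 0.200 = 2; upper rank = 10 × 0.800 = 8.
The 2nd smallest replicate is 1.3395; the 8th is 2.0938.

(1.3395, 2.0938)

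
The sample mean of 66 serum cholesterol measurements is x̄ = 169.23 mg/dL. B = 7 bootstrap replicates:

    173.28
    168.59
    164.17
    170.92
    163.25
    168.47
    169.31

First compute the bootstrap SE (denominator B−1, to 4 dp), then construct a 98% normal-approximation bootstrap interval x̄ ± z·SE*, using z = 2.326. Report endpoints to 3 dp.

(160.987, 177.473)

Mean of replicates = 168.2843; sum of squared deviations = 75.3556; SE* = √(75.3556/6) = 3.5439
Margin = 2.326 × 3.5439 = 8.2431
Interval: 169.23 ± 8.2431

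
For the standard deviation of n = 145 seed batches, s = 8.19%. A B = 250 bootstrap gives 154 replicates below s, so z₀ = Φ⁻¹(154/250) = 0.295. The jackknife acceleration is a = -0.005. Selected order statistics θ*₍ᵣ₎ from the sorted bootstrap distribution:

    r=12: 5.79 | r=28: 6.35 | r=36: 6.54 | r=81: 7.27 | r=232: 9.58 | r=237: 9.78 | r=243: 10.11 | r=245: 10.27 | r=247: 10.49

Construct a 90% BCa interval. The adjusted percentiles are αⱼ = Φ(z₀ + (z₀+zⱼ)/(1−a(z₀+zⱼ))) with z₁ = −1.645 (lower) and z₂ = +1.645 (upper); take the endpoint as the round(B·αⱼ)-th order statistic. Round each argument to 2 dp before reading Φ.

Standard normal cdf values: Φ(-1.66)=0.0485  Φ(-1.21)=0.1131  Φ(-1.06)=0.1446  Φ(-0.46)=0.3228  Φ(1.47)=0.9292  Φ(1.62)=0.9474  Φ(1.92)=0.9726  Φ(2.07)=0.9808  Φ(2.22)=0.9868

(6.54, 10.49)

Lower: z₀ + z₁ = 0.295 + (-1.645) = -1.350; 1 − a(z₀+z₁) = 1 − (-0.005)(-1.350) = 0.9932; argument = 0.295 + (-1.350)/0.9932 = -1.0642 → -1.06.
α₁ = Φ(-1.06) = 0.1446; rank = round(250 × 0.1446) = 36; θ*₍36₎ = 6.54.
Upper: z₀ + z₂ = 1.940; 1 − a(z₀+z₂) = 1.0097; argument = 2.2164 → 2.22; α₂ = 0.9868; rank = 247; θ*₍247₎ = 10.49.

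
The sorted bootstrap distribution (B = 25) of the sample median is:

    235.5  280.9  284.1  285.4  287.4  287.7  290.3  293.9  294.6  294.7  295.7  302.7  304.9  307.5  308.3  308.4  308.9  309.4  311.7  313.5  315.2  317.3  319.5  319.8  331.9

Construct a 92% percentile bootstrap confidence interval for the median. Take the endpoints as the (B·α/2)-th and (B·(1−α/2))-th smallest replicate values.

α = 0.08; lower rank = 25 × 0.040 = 1; upper rank = 25 × 0.960 = 24.
The 1st smallest replicate is 235.5; the 24th is 319.8.

(235.5, 319.8)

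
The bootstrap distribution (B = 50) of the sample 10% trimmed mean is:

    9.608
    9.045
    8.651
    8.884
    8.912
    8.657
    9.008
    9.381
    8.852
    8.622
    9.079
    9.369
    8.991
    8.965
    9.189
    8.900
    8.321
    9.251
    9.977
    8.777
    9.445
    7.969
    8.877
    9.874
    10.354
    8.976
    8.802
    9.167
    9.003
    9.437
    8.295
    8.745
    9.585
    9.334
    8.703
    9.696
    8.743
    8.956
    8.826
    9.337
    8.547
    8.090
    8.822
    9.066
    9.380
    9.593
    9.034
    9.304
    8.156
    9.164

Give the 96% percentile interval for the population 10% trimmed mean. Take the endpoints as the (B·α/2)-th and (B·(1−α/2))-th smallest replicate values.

(7.969, 9.977)

Sorted replicates: 7.969, 8.090, 8.156, 8.295, 8.321, 8.547, 8.622, 8.651, 8.657, 8.703, 8.743, 8.745, 8.777, 8.802, 8.822, 8.826, 8.852, 8.877, 8.884, 8.900, 8.912, 8.956, 8.965, 8.976, 8.991, 9.003, 9.008, 9.034, 9.045, 9.066, 9.079, 9.164, 9.167, 9.189, 9.251, 9.304, 9.334, 9.337, 9.369, 9.380, 9.381, 9.437, 9.445, 9.585, 9.593, 9.608, 9.696, 9.874, 9.977, 10.354
α = 0.04; lower rank = 50 × 0.020 = 1; upper rank = 50 × 0.980 = 49.
The 1st smallest replicate is 7.969; the 49th is 9.977.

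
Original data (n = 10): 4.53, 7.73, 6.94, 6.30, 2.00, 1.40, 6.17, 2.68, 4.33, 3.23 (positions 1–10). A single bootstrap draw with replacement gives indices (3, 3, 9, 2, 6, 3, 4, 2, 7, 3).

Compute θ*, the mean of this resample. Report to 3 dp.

θ* = 6.142

Resample values: 6.94, 6.94, 4.33, 7.73, 1.40, 6.94, 6.30, 7.73, 6.17, 6.94.
Mean = (6.94 + 6.94 + 4.33 + 7.73 + 1.40 + 6.94 + 6.30 + 7.73 + 6.17 + 6.94) / 10 = 61.420 / 10 = 6.142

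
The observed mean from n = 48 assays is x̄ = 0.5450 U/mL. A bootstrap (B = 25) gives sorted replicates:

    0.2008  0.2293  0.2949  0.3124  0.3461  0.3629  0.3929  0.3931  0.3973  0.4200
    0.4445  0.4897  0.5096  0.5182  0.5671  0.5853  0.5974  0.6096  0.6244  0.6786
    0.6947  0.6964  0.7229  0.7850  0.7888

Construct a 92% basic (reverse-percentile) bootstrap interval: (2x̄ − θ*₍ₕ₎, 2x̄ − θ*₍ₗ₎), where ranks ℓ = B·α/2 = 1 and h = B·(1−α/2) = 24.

Percentile endpoints at ranks 1 and 24: θ*₍1₎ = 0.2008, θ*₍24₎ = 0.7850.
Basic interval reflects these around x̄:
  lower = 2 × 0.5450 − 0.7850 = 0.3050
  upper = 2 × 0.5450 − 0.2008 = 0.8892

(0.3050, 0.8892)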